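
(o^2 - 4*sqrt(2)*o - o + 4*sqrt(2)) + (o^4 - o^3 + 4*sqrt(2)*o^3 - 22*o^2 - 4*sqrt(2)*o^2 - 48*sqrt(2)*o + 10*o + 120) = o^4 - o^3 + 4*sqrt(2)*o^3 - 21*o^2 - 4*sqrt(2)*o^2 - 52*sqrt(2)*o + 9*o + 4*sqrt(2) + 120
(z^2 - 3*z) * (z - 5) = z^3 - 8*z^2 + 15*z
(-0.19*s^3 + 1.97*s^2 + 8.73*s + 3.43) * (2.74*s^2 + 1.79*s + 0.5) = -0.5206*s^5 + 5.0577*s^4 + 27.3515*s^3 + 26.0099*s^2 + 10.5047*s + 1.715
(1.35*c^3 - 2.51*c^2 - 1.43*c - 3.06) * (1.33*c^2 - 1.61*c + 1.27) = 1.7955*c^5 - 5.5118*c^4 + 3.8537*c^3 - 4.9552*c^2 + 3.1105*c - 3.8862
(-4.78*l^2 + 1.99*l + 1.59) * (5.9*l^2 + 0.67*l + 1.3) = -28.202*l^4 + 8.5384*l^3 + 4.5003*l^2 + 3.6523*l + 2.067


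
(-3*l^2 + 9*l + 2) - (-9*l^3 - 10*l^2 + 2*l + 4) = 9*l^3 + 7*l^2 + 7*l - 2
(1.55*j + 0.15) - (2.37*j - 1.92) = 2.07 - 0.82*j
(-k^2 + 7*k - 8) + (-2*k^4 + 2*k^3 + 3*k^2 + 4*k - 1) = -2*k^4 + 2*k^3 + 2*k^2 + 11*k - 9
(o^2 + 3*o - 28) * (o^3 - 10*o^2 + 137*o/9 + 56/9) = o^5 - 7*o^4 - 385*o^3/9 + 2987*o^2/9 - 3668*o/9 - 1568/9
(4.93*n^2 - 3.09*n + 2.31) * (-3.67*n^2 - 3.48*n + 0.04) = -18.0931*n^4 - 5.8161*n^3 + 2.4727*n^2 - 8.1624*n + 0.0924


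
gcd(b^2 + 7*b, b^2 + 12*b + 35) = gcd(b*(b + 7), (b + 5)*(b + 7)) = b + 7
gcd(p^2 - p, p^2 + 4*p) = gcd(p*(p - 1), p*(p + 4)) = p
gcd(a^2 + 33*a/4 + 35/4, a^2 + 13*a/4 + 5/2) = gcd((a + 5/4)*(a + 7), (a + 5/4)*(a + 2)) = a + 5/4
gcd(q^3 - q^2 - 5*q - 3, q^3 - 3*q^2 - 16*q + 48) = q - 3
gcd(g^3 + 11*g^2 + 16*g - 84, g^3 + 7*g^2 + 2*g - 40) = g - 2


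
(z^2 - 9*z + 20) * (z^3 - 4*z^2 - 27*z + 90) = z^5 - 13*z^4 + 29*z^3 + 253*z^2 - 1350*z + 1800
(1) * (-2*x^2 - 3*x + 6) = -2*x^2 - 3*x + 6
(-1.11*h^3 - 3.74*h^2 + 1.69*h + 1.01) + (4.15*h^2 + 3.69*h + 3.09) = -1.11*h^3 + 0.41*h^2 + 5.38*h + 4.1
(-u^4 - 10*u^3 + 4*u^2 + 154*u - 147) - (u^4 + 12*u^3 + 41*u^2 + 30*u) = -2*u^4 - 22*u^3 - 37*u^2 + 124*u - 147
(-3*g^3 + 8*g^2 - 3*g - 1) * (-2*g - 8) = 6*g^4 + 8*g^3 - 58*g^2 + 26*g + 8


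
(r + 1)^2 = r^2 + 2*r + 1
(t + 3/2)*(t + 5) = t^2 + 13*t/2 + 15/2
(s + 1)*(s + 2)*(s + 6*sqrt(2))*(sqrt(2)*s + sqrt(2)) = sqrt(2)*s^4 + 4*sqrt(2)*s^3 + 12*s^3 + 5*sqrt(2)*s^2 + 48*s^2 + 2*sqrt(2)*s + 60*s + 24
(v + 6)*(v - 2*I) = v^2 + 6*v - 2*I*v - 12*I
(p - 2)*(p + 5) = p^2 + 3*p - 10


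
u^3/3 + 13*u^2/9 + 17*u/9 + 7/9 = (u/3 + 1/3)*(u + 1)*(u + 7/3)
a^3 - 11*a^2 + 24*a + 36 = (a - 6)^2*(a + 1)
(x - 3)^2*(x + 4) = x^3 - 2*x^2 - 15*x + 36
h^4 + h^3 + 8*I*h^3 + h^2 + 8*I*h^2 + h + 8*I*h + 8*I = (h + 1)*(h - I)*(h + I)*(h + 8*I)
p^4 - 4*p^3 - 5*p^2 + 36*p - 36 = (p - 3)*(p - 2)^2*(p + 3)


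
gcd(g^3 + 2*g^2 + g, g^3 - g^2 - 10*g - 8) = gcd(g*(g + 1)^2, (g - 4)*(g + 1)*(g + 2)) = g + 1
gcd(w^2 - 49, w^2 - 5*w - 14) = w - 7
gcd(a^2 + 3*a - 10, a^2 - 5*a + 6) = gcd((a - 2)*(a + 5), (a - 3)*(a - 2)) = a - 2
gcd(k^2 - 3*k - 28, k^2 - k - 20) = k + 4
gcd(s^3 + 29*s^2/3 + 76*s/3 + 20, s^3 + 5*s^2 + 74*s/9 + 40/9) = s^2 + 11*s/3 + 10/3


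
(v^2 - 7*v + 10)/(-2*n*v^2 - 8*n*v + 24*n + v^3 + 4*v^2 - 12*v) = (v - 5)/(-2*n*v - 12*n + v^2 + 6*v)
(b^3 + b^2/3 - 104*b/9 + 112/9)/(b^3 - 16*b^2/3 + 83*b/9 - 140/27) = 3*(b + 4)/(3*b - 5)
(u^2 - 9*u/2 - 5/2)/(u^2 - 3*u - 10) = (u + 1/2)/(u + 2)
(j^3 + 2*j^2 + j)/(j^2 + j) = j + 1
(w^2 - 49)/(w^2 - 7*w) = (w + 7)/w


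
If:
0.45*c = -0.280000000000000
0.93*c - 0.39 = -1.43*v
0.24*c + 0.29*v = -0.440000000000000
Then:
No Solution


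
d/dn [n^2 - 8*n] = 2*n - 8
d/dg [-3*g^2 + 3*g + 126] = 3 - 6*g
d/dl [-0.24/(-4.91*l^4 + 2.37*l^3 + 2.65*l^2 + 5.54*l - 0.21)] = (-4.7136*l^3 + 1.7064*l^2 + 1.272*l + 1.3296)/(-4.91*l^4 + 2.37*l^3 + 2.65*l^2 + 5.54*l - 0.21)^2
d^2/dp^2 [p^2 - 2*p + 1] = 2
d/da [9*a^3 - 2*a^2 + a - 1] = 27*a^2 - 4*a + 1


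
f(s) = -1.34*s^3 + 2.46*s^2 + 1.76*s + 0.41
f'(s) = -4.02*s^2 + 4.92*s + 1.76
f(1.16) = 3.67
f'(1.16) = 2.06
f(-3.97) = 116.04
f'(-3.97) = -81.13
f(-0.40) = 0.19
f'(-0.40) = -0.85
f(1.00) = 3.29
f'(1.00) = 2.66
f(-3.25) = 66.67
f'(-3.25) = -56.69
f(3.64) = -25.22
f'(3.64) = -33.59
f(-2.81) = 44.62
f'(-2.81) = -43.81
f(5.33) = -123.23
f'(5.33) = -86.22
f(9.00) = -761.35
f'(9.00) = -279.58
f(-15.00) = 5050.01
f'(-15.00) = -976.54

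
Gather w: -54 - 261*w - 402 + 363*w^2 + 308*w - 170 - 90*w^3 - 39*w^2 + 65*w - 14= -90*w^3 + 324*w^2 + 112*w - 640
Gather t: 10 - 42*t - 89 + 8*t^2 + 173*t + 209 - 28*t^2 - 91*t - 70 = -20*t^2 + 40*t + 60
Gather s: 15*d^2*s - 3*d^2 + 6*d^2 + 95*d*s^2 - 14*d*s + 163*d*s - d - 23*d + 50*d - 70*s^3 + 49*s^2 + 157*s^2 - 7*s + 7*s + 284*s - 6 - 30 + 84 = 3*d^2 + 26*d - 70*s^3 + s^2*(95*d + 206) + s*(15*d^2 + 149*d + 284) + 48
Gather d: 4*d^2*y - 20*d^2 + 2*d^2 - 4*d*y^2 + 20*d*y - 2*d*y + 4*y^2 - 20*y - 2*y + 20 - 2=d^2*(4*y - 18) + d*(-4*y^2 + 18*y) + 4*y^2 - 22*y + 18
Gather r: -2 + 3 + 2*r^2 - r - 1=2*r^2 - r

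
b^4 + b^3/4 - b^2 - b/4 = b*(b - 1)*(b + 1/4)*(b + 1)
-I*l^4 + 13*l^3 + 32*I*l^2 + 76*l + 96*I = (l - 2*I)*(l + 6*I)*(l + 8*I)*(-I*l + 1)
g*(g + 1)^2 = g^3 + 2*g^2 + g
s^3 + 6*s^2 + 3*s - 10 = (s - 1)*(s + 2)*(s + 5)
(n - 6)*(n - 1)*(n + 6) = n^3 - n^2 - 36*n + 36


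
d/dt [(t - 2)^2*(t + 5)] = (t - 2)*(3*t + 8)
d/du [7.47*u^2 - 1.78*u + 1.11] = 14.94*u - 1.78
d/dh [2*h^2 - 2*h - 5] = 4*h - 2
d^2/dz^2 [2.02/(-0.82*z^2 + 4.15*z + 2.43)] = (-2.716496*z^2 + 13.74812*z + 2.02*(1.64*z - 4.15)*(3.28*z - 8.3) + 8.050104)/(-0.82*z^2 + 4.15*z + 2.43)^3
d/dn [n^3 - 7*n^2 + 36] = n*(3*n - 14)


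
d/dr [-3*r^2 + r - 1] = 1 - 6*r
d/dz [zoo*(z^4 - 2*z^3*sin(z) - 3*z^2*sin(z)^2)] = zoo*z*(z^2*cos(z) + z^2 + z*sin(z) + z*sin(2*z)/2 + sin(z)^2)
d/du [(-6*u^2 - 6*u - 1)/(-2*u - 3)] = 4*(3*u^2 + 9*u + 4)/(4*u^2 + 12*u + 9)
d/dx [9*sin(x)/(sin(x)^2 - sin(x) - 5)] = 9*(cos(x)^2 - 6)*cos(x)/(sin(x) + cos(x)^2 + 4)^2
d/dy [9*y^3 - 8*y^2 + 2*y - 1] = 27*y^2 - 16*y + 2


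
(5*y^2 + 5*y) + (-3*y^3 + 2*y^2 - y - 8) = -3*y^3 + 7*y^2 + 4*y - 8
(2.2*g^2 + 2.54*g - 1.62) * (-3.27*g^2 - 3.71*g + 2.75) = -7.194*g^4 - 16.4678*g^3 + 1.924*g^2 + 12.9952*g - 4.455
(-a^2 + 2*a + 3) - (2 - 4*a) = -a^2 + 6*a + 1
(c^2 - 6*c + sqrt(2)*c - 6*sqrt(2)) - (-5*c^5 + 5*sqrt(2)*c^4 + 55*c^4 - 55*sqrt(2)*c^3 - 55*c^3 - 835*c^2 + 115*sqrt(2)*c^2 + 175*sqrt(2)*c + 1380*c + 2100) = 5*c^5 - 55*c^4 - 5*sqrt(2)*c^4 + 55*c^3 + 55*sqrt(2)*c^3 - 115*sqrt(2)*c^2 + 836*c^2 - 1386*c - 174*sqrt(2)*c - 2100 - 6*sqrt(2)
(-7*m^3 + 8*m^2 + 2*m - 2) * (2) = -14*m^3 + 16*m^2 + 4*m - 4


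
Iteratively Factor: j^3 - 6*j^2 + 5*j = (j - 1)*(j^2 - 5*j) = j*(j - 1)*(j - 5)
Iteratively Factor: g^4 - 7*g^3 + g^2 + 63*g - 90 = (g + 3)*(g^3 - 10*g^2 + 31*g - 30) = (g - 2)*(g + 3)*(g^2 - 8*g + 15) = (g - 5)*(g - 2)*(g + 3)*(g - 3)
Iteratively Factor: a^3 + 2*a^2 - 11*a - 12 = (a + 1)*(a^2 + a - 12) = (a + 1)*(a + 4)*(a - 3)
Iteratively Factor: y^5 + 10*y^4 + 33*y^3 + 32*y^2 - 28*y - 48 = (y + 2)*(y^4 + 8*y^3 + 17*y^2 - 2*y - 24) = (y + 2)^2*(y^3 + 6*y^2 + 5*y - 12) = (y - 1)*(y + 2)^2*(y^2 + 7*y + 12) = (y - 1)*(y + 2)^2*(y + 3)*(y + 4)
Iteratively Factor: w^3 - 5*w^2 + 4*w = (w - 1)*(w^2 - 4*w) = w*(w - 1)*(w - 4)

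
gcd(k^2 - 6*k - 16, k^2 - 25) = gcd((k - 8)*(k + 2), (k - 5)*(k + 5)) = 1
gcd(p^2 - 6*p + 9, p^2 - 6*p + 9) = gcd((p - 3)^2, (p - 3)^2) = p^2 - 6*p + 9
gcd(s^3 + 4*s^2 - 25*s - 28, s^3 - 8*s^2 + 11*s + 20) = s^2 - 3*s - 4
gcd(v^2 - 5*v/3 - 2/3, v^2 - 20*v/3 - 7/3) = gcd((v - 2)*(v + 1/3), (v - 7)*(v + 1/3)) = v + 1/3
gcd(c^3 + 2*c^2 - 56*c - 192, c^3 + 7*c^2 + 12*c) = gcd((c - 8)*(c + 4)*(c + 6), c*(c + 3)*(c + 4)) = c + 4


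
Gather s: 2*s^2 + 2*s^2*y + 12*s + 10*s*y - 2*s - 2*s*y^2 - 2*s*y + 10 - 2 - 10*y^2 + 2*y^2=s^2*(2*y + 2) + s*(-2*y^2 + 8*y + 10) - 8*y^2 + 8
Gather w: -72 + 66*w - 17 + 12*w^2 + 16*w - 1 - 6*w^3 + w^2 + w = -6*w^3 + 13*w^2 + 83*w - 90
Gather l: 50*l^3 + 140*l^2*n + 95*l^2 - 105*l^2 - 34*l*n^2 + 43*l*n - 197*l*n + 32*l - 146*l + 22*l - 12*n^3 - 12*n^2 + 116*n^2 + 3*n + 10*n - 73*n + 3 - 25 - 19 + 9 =50*l^3 + l^2*(140*n - 10) + l*(-34*n^2 - 154*n - 92) - 12*n^3 + 104*n^2 - 60*n - 32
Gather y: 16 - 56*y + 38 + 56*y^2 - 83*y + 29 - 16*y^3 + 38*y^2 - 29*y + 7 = -16*y^3 + 94*y^2 - 168*y + 90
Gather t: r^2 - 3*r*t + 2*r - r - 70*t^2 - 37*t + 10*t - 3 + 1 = r^2 + r - 70*t^2 + t*(-3*r - 27) - 2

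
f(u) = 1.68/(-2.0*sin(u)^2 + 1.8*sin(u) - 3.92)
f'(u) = 1.68*(4.0*sin(u)*cos(u) - 1.8*cos(u))/(-2.0*sin(u)^2 + 1.8*sin(u) - 3.92)^2 = (6.72*sin(u) - 3.024)*cos(u)/(2.0*sin(u)^2 - 1.8*sin(u) + 3.92)^2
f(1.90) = -0.42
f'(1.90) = -0.07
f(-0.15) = -0.40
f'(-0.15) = -0.22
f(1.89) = -0.42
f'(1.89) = -0.07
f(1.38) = -0.41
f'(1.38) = 0.04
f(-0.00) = -0.43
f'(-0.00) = -0.20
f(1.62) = -0.41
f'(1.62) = -0.01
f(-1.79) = -0.22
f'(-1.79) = 0.04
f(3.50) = -0.35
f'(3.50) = 0.22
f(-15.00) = -0.28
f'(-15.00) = 0.16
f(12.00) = -0.31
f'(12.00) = -0.19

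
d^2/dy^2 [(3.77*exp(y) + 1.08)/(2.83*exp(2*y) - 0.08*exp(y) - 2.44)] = (30.193553*exp(4*y) + 35.451976*exp(3*y) + 155.462088*exp(2*y) + 29.101472*exp(y) + 22.234256)*exp(y)/(22.665187*exp(6*y) - 1.922136*exp(5*y) - 58.570812*exp(4*y) + 3.313984*exp(3*y) + 50.499216*exp(2*y) - 1.428864*exp(y) - 14.526784)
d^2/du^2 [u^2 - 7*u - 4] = 2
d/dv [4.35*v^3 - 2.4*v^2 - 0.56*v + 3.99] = 13.05*v^2 - 4.8*v - 0.56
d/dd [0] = 0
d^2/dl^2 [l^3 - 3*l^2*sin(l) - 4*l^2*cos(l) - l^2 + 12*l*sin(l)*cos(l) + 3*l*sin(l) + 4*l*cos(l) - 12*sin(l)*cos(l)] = 3*l^2*sin(l) + 4*l^2*cos(l) + 13*l*sin(l) - 24*l*sin(2*l) - 16*l*cos(l) + 6*l - 14*sin(l) + 24*sqrt(2)*sin(2*l + pi/4) - 2*cos(l) - 2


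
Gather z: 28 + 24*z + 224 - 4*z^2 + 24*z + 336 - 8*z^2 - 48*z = 588 - 12*z^2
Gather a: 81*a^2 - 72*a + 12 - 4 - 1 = 81*a^2 - 72*a + 7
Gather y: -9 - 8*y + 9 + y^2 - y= y^2 - 9*y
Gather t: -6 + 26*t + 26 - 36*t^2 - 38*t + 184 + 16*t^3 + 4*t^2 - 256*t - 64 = 16*t^3 - 32*t^2 - 268*t + 140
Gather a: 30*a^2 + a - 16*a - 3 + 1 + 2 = 30*a^2 - 15*a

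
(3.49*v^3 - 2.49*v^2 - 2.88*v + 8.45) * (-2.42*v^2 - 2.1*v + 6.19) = -8.4458*v^5 - 1.3032*v^4 + 33.8017*v^3 - 29.8141*v^2 - 35.5722*v + 52.3055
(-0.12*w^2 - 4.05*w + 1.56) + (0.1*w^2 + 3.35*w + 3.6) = -0.02*w^2 - 0.7*w + 5.16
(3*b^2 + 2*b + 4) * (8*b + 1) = 24*b^3 + 19*b^2 + 34*b + 4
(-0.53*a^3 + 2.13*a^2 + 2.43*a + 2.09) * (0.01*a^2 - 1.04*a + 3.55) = -0.0053*a^5 + 0.5725*a^4 - 4.0724*a^3 + 5.0552*a^2 + 6.4529*a + 7.4195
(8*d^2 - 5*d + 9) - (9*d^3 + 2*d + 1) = -9*d^3 + 8*d^2 - 7*d + 8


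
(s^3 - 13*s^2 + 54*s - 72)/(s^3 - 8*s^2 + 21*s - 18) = (s^2 - 10*s + 24)/(s^2 - 5*s + 6)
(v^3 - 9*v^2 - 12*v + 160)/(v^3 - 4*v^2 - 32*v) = (v - 5)/v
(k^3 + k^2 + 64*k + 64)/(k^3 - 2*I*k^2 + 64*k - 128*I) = (k + 1)/(k - 2*I)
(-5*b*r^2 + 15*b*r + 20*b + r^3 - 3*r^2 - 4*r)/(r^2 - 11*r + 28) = (-5*b*r - 5*b + r^2 + r)/(r - 7)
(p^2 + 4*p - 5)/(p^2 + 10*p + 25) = (p - 1)/(p + 5)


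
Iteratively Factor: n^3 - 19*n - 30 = (n - 5)*(n^2 + 5*n + 6) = (n - 5)*(n + 2)*(n + 3)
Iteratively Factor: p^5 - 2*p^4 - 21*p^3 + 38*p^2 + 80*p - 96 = (p - 1)*(p^4 - p^3 - 22*p^2 + 16*p + 96) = (p - 4)*(p - 1)*(p^3 + 3*p^2 - 10*p - 24) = (p - 4)*(p - 1)*(p + 2)*(p^2 + p - 12) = (p - 4)*(p - 3)*(p - 1)*(p + 2)*(p + 4)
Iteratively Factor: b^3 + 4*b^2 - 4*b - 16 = (b + 2)*(b^2 + 2*b - 8) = (b + 2)*(b + 4)*(b - 2)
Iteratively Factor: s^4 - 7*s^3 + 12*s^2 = (s - 4)*(s^3 - 3*s^2) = s*(s - 4)*(s^2 - 3*s) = s^2*(s - 4)*(s - 3)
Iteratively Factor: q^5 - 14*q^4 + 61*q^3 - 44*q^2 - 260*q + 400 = (q - 5)*(q^4 - 9*q^3 + 16*q^2 + 36*q - 80) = (q - 5)*(q - 2)*(q^3 - 7*q^2 + 2*q + 40) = (q - 5)*(q - 4)*(q - 2)*(q^2 - 3*q - 10) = (q - 5)^2*(q - 4)*(q - 2)*(q + 2)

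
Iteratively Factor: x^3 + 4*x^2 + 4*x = (x)*(x^2 + 4*x + 4) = x*(x + 2)*(x + 2)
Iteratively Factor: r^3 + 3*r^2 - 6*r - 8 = (r - 2)*(r^2 + 5*r + 4) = (r - 2)*(r + 4)*(r + 1)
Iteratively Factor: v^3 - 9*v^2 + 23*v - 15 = (v - 5)*(v^2 - 4*v + 3) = (v - 5)*(v - 3)*(v - 1)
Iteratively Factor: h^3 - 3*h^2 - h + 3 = (h - 1)*(h^2 - 2*h - 3) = (h - 3)*(h - 1)*(h + 1)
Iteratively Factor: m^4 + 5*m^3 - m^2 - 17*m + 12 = (m + 4)*(m^3 + m^2 - 5*m + 3) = (m - 1)*(m + 4)*(m^2 + 2*m - 3) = (m - 1)^2*(m + 4)*(m + 3)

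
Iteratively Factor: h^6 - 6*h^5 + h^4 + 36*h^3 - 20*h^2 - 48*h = (h + 2)*(h^5 - 8*h^4 + 17*h^3 + 2*h^2 - 24*h) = (h - 4)*(h + 2)*(h^4 - 4*h^3 + h^2 + 6*h) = (h - 4)*(h - 2)*(h + 2)*(h^3 - 2*h^2 - 3*h) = (h - 4)*(h - 3)*(h - 2)*(h + 2)*(h^2 + h) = h*(h - 4)*(h - 3)*(h - 2)*(h + 2)*(h + 1)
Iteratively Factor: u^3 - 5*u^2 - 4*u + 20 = (u - 5)*(u^2 - 4) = (u - 5)*(u - 2)*(u + 2)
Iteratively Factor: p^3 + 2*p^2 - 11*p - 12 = (p + 4)*(p^2 - 2*p - 3) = (p + 1)*(p + 4)*(p - 3)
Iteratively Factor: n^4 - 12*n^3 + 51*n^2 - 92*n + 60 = (n - 5)*(n^3 - 7*n^2 + 16*n - 12) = (n - 5)*(n - 2)*(n^2 - 5*n + 6) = (n - 5)*(n - 3)*(n - 2)*(n - 2)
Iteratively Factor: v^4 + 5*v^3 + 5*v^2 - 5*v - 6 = (v + 1)*(v^3 + 4*v^2 + v - 6) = (v + 1)*(v + 3)*(v^2 + v - 2) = (v - 1)*(v + 1)*(v + 3)*(v + 2)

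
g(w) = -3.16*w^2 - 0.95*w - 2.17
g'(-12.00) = 74.89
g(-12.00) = -445.81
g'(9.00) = -57.83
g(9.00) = -266.68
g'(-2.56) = 15.23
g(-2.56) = -20.45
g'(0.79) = -5.94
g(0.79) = -4.89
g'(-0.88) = 4.61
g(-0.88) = -3.78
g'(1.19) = -8.47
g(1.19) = -7.78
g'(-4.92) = 30.14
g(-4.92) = -73.99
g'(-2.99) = 17.95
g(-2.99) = -27.58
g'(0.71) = -5.44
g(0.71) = -4.44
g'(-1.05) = 5.69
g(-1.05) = -4.66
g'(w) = -6.32*w - 0.95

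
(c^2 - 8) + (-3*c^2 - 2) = -2*c^2 - 10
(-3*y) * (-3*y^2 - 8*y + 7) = 9*y^3 + 24*y^2 - 21*y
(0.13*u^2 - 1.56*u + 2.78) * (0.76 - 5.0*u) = -0.65*u^3 + 7.8988*u^2 - 15.0856*u + 2.1128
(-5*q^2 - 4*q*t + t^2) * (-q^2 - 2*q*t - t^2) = 5*q^4 + 14*q^3*t + 12*q^2*t^2 + 2*q*t^3 - t^4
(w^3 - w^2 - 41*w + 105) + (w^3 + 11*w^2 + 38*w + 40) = 2*w^3 + 10*w^2 - 3*w + 145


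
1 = 1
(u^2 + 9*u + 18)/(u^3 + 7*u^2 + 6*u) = (u + 3)/(u*(u + 1))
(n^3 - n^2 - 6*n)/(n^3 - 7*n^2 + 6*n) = (n^2 - n - 6)/(n^2 - 7*n + 6)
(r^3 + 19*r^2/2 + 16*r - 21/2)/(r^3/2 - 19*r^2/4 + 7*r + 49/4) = 2*(2*r^3 + 19*r^2 + 32*r - 21)/(2*r^3 - 19*r^2 + 28*r + 49)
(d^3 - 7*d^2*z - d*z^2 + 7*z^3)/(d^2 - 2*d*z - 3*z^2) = (-d^2 + 8*d*z - 7*z^2)/(-d + 3*z)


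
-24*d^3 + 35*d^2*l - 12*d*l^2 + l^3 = (-8*d + l)*(-3*d + l)*(-d + l)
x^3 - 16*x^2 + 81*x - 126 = (x - 7)*(x - 6)*(x - 3)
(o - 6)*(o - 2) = o^2 - 8*o + 12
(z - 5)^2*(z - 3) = z^3 - 13*z^2 + 55*z - 75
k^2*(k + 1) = k^3 + k^2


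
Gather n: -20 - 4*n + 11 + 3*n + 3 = -n - 6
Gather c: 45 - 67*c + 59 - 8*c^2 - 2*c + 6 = -8*c^2 - 69*c + 110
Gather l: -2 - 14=-16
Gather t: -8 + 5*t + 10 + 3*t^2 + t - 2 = 3*t^2 + 6*t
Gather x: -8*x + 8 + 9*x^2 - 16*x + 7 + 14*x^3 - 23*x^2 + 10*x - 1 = 14*x^3 - 14*x^2 - 14*x + 14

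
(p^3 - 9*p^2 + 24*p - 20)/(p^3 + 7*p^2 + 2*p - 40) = (p^2 - 7*p + 10)/(p^2 + 9*p + 20)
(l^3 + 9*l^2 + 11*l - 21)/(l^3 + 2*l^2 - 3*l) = (l + 7)/l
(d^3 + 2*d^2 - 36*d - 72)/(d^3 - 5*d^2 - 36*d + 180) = (d + 2)/(d - 5)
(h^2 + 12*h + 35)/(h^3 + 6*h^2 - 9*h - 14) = (h + 5)/(h^2 - h - 2)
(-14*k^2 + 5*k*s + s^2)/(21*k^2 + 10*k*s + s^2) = (-2*k + s)/(3*k + s)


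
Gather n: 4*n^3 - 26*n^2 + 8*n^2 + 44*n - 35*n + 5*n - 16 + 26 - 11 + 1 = 4*n^3 - 18*n^2 + 14*n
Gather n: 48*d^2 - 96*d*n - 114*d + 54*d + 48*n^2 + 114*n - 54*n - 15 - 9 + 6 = 48*d^2 - 60*d + 48*n^2 + n*(60 - 96*d) - 18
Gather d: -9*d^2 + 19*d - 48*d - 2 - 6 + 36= -9*d^2 - 29*d + 28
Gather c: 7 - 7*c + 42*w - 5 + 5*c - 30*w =-2*c + 12*w + 2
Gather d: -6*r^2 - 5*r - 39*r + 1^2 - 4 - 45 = -6*r^2 - 44*r - 48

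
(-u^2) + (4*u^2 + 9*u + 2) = 3*u^2 + 9*u + 2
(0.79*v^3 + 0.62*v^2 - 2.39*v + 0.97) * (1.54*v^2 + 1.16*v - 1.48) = 1.2166*v^5 + 1.8712*v^4 - 4.1306*v^3 - 2.1962*v^2 + 4.6624*v - 1.4356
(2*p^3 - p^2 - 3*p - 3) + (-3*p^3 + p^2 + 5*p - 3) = -p^3 + 2*p - 6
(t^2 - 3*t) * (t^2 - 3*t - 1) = t^4 - 6*t^3 + 8*t^2 + 3*t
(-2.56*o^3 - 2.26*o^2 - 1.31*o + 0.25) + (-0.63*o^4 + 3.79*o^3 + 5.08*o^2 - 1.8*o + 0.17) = -0.63*o^4 + 1.23*o^3 + 2.82*o^2 - 3.11*o + 0.42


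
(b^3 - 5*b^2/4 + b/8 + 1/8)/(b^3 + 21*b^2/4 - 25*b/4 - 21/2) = (8*b^3 - 10*b^2 + b + 1)/(2*(4*b^3 + 21*b^2 - 25*b - 42))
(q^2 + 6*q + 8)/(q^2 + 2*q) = (q + 4)/q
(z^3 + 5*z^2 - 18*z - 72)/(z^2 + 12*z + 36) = (z^2 - z - 12)/(z + 6)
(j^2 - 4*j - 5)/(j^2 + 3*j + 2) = (j - 5)/(j + 2)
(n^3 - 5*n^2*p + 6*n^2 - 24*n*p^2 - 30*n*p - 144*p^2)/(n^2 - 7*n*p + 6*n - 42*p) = (-n^2 + 5*n*p + 24*p^2)/(-n + 7*p)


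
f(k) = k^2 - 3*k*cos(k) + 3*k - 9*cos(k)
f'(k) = 3*k*sin(k) + 2*k + 9*sin(k) - 3*cos(k) + 3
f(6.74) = 39.42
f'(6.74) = 26.68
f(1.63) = 8.37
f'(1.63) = 20.30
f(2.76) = 31.93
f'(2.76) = 17.74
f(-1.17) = -4.28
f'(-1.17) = -5.57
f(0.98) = -2.75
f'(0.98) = 13.21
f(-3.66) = 0.70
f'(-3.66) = -2.70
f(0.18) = -8.81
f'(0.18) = 2.12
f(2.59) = 28.76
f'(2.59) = 19.52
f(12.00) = 142.03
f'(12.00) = 0.32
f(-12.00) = 130.78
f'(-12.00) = -38.02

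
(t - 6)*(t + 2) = t^2 - 4*t - 12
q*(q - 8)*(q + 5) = q^3 - 3*q^2 - 40*q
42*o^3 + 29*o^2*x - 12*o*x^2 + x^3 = (-7*o + x)*(-6*o + x)*(o + x)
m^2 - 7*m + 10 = (m - 5)*(m - 2)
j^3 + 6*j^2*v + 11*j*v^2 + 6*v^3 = (j + v)*(j + 2*v)*(j + 3*v)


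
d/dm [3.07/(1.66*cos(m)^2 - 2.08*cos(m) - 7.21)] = (10.1924*cos(m) - 6.3856)*sin(m)/(-1.66*cos(m)^2 + 2.08*cos(m) + 7.21)^2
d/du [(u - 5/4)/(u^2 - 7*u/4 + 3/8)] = 4*(-16*u^2 + 40*u - 29)/(64*u^4 - 224*u^3 + 244*u^2 - 84*u + 9)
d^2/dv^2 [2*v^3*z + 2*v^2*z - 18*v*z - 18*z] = 4*z*(3*v + 1)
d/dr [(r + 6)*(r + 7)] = 2*r + 13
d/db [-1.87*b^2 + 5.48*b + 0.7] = 5.48 - 3.74*b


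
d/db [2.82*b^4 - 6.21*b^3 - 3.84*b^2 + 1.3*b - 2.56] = 11.28*b^3 - 18.63*b^2 - 7.68*b + 1.3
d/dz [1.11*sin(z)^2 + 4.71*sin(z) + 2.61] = (2.22*sin(z) + 4.71)*cos(z)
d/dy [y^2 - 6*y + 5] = 2*y - 6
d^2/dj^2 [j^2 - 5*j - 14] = 2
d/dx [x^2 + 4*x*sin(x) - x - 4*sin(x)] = 4*x*cos(x) + 2*x - 4*sqrt(2)*cos(x + pi/4) - 1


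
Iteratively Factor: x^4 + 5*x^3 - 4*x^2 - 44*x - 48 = (x - 3)*(x^3 + 8*x^2 + 20*x + 16) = (x - 3)*(x + 4)*(x^2 + 4*x + 4) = (x - 3)*(x + 2)*(x + 4)*(x + 2)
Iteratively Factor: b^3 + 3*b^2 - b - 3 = (b + 1)*(b^2 + 2*b - 3) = (b + 1)*(b + 3)*(b - 1)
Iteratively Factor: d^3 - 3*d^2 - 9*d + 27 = (d - 3)*(d^2 - 9) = (d - 3)*(d + 3)*(d - 3)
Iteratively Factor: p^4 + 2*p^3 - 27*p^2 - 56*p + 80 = (p - 1)*(p^3 + 3*p^2 - 24*p - 80) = (p - 1)*(p + 4)*(p^2 - p - 20) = (p - 1)*(p + 4)^2*(p - 5)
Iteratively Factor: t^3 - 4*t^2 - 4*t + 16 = (t - 2)*(t^2 - 2*t - 8) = (t - 4)*(t - 2)*(t + 2)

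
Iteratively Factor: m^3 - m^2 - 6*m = (m - 3)*(m^2 + 2*m) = (m - 3)*(m + 2)*(m)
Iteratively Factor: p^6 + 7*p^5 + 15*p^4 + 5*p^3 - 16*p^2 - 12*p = (p + 1)*(p^5 + 6*p^4 + 9*p^3 - 4*p^2 - 12*p) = (p + 1)*(p + 2)*(p^4 + 4*p^3 + p^2 - 6*p) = (p - 1)*(p + 1)*(p + 2)*(p^3 + 5*p^2 + 6*p) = p*(p - 1)*(p + 1)*(p + 2)*(p^2 + 5*p + 6) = p*(p - 1)*(p + 1)*(p + 2)*(p + 3)*(p + 2)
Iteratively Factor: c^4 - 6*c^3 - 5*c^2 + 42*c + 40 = (c + 2)*(c^3 - 8*c^2 + 11*c + 20) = (c - 4)*(c + 2)*(c^2 - 4*c - 5) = (c - 5)*(c - 4)*(c + 2)*(c + 1)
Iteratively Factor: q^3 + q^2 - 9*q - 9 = (q + 3)*(q^2 - 2*q - 3) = (q + 1)*(q + 3)*(q - 3)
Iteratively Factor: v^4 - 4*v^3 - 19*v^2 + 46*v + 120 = (v + 2)*(v^3 - 6*v^2 - 7*v + 60) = (v - 4)*(v + 2)*(v^2 - 2*v - 15) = (v - 5)*(v - 4)*(v + 2)*(v + 3)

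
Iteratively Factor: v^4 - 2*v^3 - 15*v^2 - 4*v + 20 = (v + 2)*(v^3 - 4*v^2 - 7*v + 10) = (v - 5)*(v + 2)*(v^2 + v - 2) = (v - 5)*(v - 1)*(v + 2)*(v + 2)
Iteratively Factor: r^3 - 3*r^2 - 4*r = (r + 1)*(r^2 - 4*r) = r*(r + 1)*(r - 4)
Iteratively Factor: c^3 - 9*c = (c + 3)*(c^2 - 3*c) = c*(c + 3)*(c - 3)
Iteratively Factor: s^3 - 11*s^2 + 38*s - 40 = (s - 2)*(s^2 - 9*s + 20) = (s - 5)*(s - 2)*(s - 4)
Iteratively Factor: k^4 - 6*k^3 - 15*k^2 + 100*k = (k - 5)*(k^3 - k^2 - 20*k) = k*(k - 5)*(k^2 - k - 20) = k*(k - 5)^2*(k + 4)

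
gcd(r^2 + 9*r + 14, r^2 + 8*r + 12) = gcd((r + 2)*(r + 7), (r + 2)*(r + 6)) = r + 2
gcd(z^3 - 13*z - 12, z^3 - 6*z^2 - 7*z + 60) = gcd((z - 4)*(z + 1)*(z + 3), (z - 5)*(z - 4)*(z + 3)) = z^2 - z - 12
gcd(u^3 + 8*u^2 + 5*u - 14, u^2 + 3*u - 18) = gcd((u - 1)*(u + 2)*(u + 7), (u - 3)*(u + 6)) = 1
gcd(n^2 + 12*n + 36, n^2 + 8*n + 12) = n + 6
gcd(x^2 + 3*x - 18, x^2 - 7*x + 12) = x - 3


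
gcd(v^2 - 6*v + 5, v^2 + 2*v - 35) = v - 5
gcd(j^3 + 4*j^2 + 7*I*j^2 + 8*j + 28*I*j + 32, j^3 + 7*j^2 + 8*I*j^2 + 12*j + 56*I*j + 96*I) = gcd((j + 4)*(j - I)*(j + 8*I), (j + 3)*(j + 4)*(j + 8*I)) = j^2 + j*(4 + 8*I) + 32*I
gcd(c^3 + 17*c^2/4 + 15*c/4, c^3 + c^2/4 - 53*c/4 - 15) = c^2 + 17*c/4 + 15/4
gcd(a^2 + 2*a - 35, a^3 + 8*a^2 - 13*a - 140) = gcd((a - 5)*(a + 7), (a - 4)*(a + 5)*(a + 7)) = a + 7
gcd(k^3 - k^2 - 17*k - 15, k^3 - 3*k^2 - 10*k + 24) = k + 3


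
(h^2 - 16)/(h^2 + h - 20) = (h + 4)/(h + 5)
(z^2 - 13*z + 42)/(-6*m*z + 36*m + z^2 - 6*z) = (z - 7)/(-6*m + z)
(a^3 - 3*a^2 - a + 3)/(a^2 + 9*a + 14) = (a^3 - 3*a^2 - a + 3)/(a^2 + 9*a + 14)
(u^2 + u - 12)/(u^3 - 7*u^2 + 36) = (u + 4)/(u^2 - 4*u - 12)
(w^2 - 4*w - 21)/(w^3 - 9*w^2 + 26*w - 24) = (w^2 - 4*w - 21)/(w^3 - 9*w^2 + 26*w - 24)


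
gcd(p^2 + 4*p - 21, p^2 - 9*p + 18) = p - 3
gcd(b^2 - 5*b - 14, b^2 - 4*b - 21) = b - 7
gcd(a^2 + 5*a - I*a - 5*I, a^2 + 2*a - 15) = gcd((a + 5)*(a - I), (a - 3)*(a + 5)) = a + 5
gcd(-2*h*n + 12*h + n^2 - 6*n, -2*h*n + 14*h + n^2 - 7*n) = 2*h - n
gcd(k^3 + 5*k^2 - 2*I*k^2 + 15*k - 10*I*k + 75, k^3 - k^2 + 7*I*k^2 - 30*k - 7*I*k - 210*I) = k + 5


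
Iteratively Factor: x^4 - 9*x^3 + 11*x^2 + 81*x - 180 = (x - 3)*(x^3 - 6*x^2 - 7*x + 60) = (x - 4)*(x - 3)*(x^2 - 2*x - 15) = (x - 5)*(x - 4)*(x - 3)*(x + 3)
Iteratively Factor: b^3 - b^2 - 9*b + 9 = (b - 1)*(b^2 - 9) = (b - 3)*(b - 1)*(b + 3)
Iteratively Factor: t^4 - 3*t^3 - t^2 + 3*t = (t - 3)*(t^3 - t) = (t - 3)*(t - 1)*(t^2 + t) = t*(t - 3)*(t - 1)*(t + 1)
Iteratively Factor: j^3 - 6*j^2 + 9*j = (j - 3)*(j^2 - 3*j) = (j - 3)^2*(j)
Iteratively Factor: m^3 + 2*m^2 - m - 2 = (m + 1)*(m^2 + m - 2) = (m + 1)*(m + 2)*(m - 1)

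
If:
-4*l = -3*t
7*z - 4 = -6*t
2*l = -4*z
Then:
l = 8/9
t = 32/27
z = -4/9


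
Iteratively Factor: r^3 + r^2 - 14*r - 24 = (r - 4)*(r^2 + 5*r + 6) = (r - 4)*(r + 2)*(r + 3)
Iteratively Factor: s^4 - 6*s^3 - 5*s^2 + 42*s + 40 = (s - 5)*(s^3 - s^2 - 10*s - 8) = (s - 5)*(s + 2)*(s^2 - 3*s - 4) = (s - 5)*(s - 4)*(s + 2)*(s + 1)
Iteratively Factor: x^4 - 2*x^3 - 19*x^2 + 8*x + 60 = (x - 5)*(x^3 + 3*x^2 - 4*x - 12) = (x - 5)*(x - 2)*(x^2 + 5*x + 6) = (x - 5)*(x - 2)*(x + 3)*(x + 2)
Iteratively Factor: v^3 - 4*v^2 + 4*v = (v)*(v^2 - 4*v + 4) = v*(v - 2)*(v - 2)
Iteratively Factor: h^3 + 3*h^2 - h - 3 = (h + 1)*(h^2 + 2*h - 3) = (h + 1)*(h + 3)*(h - 1)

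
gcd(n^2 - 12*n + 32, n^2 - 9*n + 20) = n - 4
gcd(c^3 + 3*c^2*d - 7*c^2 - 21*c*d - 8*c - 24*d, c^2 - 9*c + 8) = c - 8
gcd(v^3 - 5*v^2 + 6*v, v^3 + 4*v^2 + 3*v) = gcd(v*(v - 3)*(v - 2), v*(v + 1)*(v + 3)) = v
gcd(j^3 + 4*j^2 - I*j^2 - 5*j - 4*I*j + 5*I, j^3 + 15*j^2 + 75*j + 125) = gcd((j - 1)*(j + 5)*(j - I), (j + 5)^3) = j + 5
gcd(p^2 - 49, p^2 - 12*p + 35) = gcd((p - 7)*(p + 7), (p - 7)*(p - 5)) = p - 7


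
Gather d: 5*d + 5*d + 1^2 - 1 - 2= 10*d - 2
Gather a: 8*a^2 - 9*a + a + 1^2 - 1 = 8*a^2 - 8*a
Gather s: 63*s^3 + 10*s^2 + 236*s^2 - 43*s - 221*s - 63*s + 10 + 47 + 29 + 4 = 63*s^3 + 246*s^2 - 327*s + 90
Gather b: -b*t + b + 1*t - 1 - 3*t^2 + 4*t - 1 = b*(1 - t) - 3*t^2 + 5*t - 2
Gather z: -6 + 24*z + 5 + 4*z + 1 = 28*z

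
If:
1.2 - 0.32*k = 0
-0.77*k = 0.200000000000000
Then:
No Solution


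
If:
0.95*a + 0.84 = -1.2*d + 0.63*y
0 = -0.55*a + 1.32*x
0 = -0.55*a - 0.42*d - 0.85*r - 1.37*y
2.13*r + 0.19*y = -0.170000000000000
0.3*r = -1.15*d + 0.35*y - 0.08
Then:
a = -0.74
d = 0.06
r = -0.11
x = -0.31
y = 0.34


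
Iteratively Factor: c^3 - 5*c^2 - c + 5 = (c - 5)*(c^2 - 1) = (c - 5)*(c + 1)*(c - 1)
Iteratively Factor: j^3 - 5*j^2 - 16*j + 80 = (j + 4)*(j^2 - 9*j + 20) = (j - 4)*(j + 4)*(j - 5)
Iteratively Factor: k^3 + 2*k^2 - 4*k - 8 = (k + 2)*(k^2 - 4) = (k + 2)^2*(k - 2)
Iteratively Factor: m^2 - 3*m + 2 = (m - 1)*(m - 2)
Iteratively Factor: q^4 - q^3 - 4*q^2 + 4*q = (q)*(q^3 - q^2 - 4*q + 4) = q*(q - 1)*(q^2 - 4) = q*(q - 2)*(q - 1)*(q + 2)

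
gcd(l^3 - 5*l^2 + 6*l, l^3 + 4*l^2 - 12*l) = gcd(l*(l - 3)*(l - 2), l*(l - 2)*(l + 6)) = l^2 - 2*l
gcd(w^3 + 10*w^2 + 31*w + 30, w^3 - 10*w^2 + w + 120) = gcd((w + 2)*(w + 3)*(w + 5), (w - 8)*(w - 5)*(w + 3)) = w + 3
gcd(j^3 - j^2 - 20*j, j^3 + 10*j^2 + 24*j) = j^2 + 4*j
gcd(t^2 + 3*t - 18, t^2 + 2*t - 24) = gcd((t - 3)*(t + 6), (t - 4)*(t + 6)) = t + 6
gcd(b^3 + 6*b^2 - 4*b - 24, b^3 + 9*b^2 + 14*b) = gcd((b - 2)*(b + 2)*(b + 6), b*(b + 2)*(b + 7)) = b + 2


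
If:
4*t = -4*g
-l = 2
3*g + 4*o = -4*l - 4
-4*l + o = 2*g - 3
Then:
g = 48/11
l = -2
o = -25/11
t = -48/11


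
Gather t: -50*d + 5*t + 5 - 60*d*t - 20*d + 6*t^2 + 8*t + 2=-70*d + 6*t^2 + t*(13 - 60*d) + 7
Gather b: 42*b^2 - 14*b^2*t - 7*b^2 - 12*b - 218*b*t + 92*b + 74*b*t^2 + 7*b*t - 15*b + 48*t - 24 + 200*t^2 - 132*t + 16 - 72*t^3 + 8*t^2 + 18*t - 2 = b^2*(35 - 14*t) + b*(74*t^2 - 211*t + 65) - 72*t^3 + 208*t^2 - 66*t - 10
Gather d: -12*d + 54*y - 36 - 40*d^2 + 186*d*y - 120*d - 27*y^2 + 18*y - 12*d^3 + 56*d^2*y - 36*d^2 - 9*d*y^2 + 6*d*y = -12*d^3 + d^2*(56*y - 76) + d*(-9*y^2 + 192*y - 132) - 27*y^2 + 72*y - 36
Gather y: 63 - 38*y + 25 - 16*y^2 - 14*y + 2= -16*y^2 - 52*y + 90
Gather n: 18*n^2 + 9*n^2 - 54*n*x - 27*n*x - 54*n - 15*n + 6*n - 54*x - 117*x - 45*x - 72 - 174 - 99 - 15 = 27*n^2 + n*(-81*x - 63) - 216*x - 360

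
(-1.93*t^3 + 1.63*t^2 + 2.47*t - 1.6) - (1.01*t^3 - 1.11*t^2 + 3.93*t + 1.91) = -2.94*t^3 + 2.74*t^2 - 1.46*t - 3.51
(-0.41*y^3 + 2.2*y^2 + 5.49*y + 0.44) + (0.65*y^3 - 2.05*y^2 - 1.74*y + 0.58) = 0.24*y^3 + 0.15*y^2 + 3.75*y + 1.02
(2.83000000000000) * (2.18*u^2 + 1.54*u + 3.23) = 6.1694*u^2 + 4.3582*u + 9.1409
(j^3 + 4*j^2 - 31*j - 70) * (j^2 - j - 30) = j^5 + 3*j^4 - 65*j^3 - 159*j^2 + 1000*j + 2100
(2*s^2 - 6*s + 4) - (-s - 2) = 2*s^2 - 5*s + 6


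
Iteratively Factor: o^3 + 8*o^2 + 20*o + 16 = (o + 4)*(o^2 + 4*o + 4) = (o + 2)*(o + 4)*(o + 2)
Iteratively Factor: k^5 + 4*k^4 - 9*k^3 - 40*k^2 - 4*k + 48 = (k + 2)*(k^4 + 2*k^3 - 13*k^2 - 14*k + 24) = (k - 3)*(k + 2)*(k^3 + 5*k^2 + 2*k - 8) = (k - 3)*(k + 2)*(k + 4)*(k^2 + k - 2) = (k - 3)*(k - 1)*(k + 2)*(k + 4)*(k + 2)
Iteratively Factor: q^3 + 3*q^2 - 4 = (q + 2)*(q^2 + q - 2) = (q + 2)^2*(q - 1)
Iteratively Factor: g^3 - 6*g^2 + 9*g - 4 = (g - 1)*(g^2 - 5*g + 4) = (g - 1)^2*(g - 4)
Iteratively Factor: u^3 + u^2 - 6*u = (u)*(u^2 + u - 6) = u*(u + 3)*(u - 2)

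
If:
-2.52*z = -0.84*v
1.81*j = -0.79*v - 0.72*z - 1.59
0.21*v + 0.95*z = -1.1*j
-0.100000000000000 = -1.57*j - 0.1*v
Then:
No Solution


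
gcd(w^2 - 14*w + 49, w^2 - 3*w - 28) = w - 7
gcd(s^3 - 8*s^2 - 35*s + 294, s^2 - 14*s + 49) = s^2 - 14*s + 49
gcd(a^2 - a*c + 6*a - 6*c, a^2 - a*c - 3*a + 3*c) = a - c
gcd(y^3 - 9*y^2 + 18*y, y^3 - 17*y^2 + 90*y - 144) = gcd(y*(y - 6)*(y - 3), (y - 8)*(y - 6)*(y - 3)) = y^2 - 9*y + 18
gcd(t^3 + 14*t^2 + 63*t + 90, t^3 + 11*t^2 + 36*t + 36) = t^2 + 9*t + 18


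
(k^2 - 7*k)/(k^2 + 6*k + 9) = k*(k - 7)/(k^2 + 6*k + 9)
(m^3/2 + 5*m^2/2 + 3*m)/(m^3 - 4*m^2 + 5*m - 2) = m*(m^2 + 5*m + 6)/(2*(m^3 - 4*m^2 + 5*m - 2))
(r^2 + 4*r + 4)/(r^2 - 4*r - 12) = (r + 2)/(r - 6)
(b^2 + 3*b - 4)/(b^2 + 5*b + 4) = (b - 1)/(b + 1)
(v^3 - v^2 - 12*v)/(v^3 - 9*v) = (v - 4)/(v - 3)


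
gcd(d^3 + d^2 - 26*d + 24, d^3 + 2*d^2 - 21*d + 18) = d^2 + 5*d - 6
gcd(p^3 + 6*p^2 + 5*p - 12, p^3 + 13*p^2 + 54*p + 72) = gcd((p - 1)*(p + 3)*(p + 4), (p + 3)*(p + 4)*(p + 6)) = p^2 + 7*p + 12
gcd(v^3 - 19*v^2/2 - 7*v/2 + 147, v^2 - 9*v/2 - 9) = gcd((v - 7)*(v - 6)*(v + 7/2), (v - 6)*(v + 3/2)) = v - 6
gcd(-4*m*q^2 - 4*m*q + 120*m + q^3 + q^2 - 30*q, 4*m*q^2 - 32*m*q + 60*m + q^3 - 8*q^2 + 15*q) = q - 5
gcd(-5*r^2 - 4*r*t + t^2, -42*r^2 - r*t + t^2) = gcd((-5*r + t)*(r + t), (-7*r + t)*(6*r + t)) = 1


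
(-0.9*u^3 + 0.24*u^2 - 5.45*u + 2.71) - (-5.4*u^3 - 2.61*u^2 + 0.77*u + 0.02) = 4.5*u^3 + 2.85*u^2 - 6.22*u + 2.69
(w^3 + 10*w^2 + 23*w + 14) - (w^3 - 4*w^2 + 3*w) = 14*w^2 + 20*w + 14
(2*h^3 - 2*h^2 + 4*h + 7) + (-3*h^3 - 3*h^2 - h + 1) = -h^3 - 5*h^2 + 3*h + 8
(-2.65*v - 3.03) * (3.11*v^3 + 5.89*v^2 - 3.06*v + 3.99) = -8.2415*v^4 - 25.0318*v^3 - 9.7377*v^2 - 1.3017*v - 12.0897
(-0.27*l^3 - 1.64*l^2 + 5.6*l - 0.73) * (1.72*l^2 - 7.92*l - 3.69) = -0.4644*l^5 - 0.682399999999999*l^4 + 23.6171*l^3 - 39.556*l^2 - 14.8824*l + 2.6937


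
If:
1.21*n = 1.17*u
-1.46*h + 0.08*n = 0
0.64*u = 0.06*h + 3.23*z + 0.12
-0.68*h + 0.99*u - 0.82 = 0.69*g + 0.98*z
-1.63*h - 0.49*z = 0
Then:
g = -1.03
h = 0.01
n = 0.10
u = 0.10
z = -0.02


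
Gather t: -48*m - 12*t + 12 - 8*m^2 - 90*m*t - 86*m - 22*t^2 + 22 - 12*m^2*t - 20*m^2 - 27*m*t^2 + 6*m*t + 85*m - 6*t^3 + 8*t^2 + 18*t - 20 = -28*m^2 - 49*m - 6*t^3 + t^2*(-27*m - 14) + t*(-12*m^2 - 84*m + 6) + 14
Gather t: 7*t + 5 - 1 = 7*t + 4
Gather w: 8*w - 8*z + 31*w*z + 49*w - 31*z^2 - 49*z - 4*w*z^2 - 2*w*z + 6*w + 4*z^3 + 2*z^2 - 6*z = w*(-4*z^2 + 29*z + 63) + 4*z^3 - 29*z^2 - 63*z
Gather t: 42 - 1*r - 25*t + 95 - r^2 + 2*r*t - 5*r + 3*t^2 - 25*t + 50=-r^2 - 6*r + 3*t^2 + t*(2*r - 50) + 187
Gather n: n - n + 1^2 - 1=0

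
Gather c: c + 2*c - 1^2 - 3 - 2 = 3*c - 6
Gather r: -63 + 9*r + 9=9*r - 54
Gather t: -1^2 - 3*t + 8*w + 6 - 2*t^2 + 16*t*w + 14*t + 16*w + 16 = -2*t^2 + t*(16*w + 11) + 24*w + 21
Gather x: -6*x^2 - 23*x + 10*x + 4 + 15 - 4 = -6*x^2 - 13*x + 15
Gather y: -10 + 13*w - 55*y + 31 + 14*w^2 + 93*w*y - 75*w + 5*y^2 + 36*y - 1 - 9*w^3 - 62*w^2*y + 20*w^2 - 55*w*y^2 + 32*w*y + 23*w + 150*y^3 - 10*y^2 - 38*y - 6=-9*w^3 + 34*w^2 - 39*w + 150*y^3 + y^2*(-55*w - 5) + y*(-62*w^2 + 125*w - 57) + 14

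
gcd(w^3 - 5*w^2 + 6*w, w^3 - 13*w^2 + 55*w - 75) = w - 3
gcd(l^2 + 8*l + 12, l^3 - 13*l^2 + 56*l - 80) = 1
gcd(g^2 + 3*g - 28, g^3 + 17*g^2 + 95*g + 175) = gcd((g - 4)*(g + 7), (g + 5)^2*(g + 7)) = g + 7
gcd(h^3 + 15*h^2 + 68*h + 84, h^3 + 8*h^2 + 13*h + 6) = h + 6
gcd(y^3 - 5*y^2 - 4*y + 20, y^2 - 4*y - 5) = y - 5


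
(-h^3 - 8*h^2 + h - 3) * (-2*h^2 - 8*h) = 2*h^5 + 24*h^4 + 62*h^3 - 2*h^2 + 24*h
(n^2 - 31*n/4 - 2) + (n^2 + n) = 2*n^2 - 27*n/4 - 2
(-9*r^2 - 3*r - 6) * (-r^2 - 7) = 9*r^4 + 3*r^3 + 69*r^2 + 21*r + 42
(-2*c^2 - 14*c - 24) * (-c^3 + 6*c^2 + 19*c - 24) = 2*c^5 + 2*c^4 - 98*c^3 - 362*c^2 - 120*c + 576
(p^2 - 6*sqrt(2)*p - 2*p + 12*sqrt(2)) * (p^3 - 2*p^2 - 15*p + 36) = p^5 - 6*sqrt(2)*p^4 - 4*p^4 - 11*p^3 + 24*sqrt(2)*p^3 + 66*p^2 + 66*sqrt(2)*p^2 - 396*sqrt(2)*p - 72*p + 432*sqrt(2)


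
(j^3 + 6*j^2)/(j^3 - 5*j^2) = (j + 6)/(j - 5)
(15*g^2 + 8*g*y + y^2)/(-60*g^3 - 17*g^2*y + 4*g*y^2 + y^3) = 1/(-4*g + y)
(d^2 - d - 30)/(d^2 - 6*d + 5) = (d^2 - d - 30)/(d^2 - 6*d + 5)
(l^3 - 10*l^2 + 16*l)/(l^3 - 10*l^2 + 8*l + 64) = l*(l - 2)/(l^2 - 2*l - 8)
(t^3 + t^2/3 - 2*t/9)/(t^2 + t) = (t^2 + t/3 - 2/9)/(t + 1)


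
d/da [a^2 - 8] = 2*a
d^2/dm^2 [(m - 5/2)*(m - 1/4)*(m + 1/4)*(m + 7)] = 12*m^2 + 27*m - 281/8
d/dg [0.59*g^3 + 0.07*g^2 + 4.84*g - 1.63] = 1.77*g^2 + 0.14*g + 4.84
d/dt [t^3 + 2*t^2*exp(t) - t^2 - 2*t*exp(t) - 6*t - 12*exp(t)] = 2*t^2*exp(t) + 3*t^2 + 2*t*exp(t) - 2*t - 14*exp(t) - 6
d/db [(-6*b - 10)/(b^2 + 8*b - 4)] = 2*(3*b^2 + 10*b + 52)/(b^4 + 16*b^3 + 56*b^2 - 64*b + 16)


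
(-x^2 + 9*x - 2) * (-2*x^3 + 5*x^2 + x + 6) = 2*x^5 - 23*x^4 + 48*x^3 - 7*x^2 + 52*x - 12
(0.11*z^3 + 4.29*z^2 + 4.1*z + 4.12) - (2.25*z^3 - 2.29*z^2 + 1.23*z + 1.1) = -2.14*z^3 + 6.58*z^2 + 2.87*z + 3.02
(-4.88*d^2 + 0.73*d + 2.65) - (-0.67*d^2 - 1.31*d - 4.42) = -4.21*d^2 + 2.04*d + 7.07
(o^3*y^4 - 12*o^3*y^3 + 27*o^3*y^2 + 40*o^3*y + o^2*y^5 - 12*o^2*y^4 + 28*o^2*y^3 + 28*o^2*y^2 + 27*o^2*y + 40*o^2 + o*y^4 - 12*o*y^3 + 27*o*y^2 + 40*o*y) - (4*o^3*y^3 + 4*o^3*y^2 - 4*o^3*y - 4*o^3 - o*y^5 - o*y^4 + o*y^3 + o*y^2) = o^3*y^4 - 16*o^3*y^3 + 23*o^3*y^2 + 44*o^3*y + 4*o^3 + o^2*y^5 - 12*o^2*y^4 + 28*o^2*y^3 + 28*o^2*y^2 + 27*o^2*y + 40*o^2 + o*y^5 + 2*o*y^4 - 13*o*y^3 + 26*o*y^2 + 40*o*y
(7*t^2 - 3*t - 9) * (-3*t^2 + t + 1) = -21*t^4 + 16*t^3 + 31*t^2 - 12*t - 9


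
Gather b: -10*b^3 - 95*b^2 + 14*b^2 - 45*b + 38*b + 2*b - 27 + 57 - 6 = -10*b^3 - 81*b^2 - 5*b + 24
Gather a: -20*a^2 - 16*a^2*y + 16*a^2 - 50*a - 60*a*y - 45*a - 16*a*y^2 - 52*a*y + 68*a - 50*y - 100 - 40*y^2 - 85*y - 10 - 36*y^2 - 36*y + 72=a^2*(-16*y - 4) + a*(-16*y^2 - 112*y - 27) - 76*y^2 - 171*y - 38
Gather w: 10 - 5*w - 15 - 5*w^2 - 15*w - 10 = -5*w^2 - 20*w - 15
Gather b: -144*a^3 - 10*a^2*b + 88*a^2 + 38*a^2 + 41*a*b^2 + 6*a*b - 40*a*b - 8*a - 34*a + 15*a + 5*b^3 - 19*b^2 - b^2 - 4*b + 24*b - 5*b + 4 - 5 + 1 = -144*a^3 + 126*a^2 - 27*a + 5*b^3 + b^2*(41*a - 20) + b*(-10*a^2 - 34*a + 15)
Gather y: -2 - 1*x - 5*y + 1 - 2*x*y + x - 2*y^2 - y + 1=-2*y^2 + y*(-2*x - 6)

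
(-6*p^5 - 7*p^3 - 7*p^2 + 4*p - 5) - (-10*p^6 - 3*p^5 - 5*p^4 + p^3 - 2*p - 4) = 10*p^6 - 3*p^5 + 5*p^4 - 8*p^3 - 7*p^2 + 6*p - 1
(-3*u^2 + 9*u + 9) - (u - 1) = -3*u^2 + 8*u + 10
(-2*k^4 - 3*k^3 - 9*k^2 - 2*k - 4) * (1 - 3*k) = 6*k^5 + 7*k^4 + 24*k^3 - 3*k^2 + 10*k - 4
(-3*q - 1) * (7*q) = -21*q^2 - 7*q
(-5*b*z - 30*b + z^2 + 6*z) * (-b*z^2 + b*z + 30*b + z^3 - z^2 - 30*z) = 5*b^2*z^3 + 25*b^2*z^2 - 180*b^2*z - 900*b^2 - 6*b*z^4 - 30*b*z^3 + 216*b*z^2 + 1080*b*z + z^5 + 5*z^4 - 36*z^3 - 180*z^2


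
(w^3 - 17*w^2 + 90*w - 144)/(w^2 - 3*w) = w - 14 + 48/w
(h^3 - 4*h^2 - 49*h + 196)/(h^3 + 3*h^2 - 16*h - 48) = (h^2 - 49)/(h^2 + 7*h + 12)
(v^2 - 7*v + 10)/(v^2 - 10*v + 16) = (v - 5)/(v - 8)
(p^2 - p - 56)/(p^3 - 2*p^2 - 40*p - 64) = (p + 7)/(p^2 + 6*p + 8)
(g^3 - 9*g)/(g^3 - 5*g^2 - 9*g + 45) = g/(g - 5)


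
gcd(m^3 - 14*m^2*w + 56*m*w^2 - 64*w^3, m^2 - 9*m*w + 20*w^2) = -m + 4*w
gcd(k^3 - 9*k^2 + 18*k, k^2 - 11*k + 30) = k - 6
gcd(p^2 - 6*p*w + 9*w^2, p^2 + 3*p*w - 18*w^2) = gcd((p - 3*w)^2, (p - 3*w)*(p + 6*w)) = p - 3*w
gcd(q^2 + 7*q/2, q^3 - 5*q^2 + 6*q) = q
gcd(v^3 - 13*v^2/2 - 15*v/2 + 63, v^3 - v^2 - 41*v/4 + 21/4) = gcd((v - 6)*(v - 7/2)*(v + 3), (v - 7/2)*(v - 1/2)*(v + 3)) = v^2 - v/2 - 21/2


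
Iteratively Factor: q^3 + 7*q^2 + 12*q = (q + 3)*(q^2 + 4*q) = (q + 3)*(q + 4)*(q)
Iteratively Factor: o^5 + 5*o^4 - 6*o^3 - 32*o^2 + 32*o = (o + 4)*(o^4 + o^3 - 10*o^2 + 8*o) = (o - 1)*(o + 4)*(o^3 + 2*o^2 - 8*o) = (o - 1)*(o + 4)^2*(o^2 - 2*o) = o*(o - 1)*(o + 4)^2*(o - 2)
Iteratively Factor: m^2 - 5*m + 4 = (m - 4)*(m - 1)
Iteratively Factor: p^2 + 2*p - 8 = (p - 2)*(p + 4)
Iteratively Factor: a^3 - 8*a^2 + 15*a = (a - 5)*(a^2 - 3*a) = a*(a - 5)*(a - 3)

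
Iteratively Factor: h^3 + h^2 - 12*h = (h)*(h^2 + h - 12) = h*(h - 3)*(h + 4)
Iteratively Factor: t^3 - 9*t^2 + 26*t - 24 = (t - 3)*(t^2 - 6*t + 8) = (t - 4)*(t - 3)*(t - 2)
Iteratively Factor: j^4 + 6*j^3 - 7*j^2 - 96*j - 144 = (j - 4)*(j^3 + 10*j^2 + 33*j + 36) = (j - 4)*(j + 3)*(j^2 + 7*j + 12) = (j - 4)*(j + 3)^2*(j + 4)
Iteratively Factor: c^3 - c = (c - 1)*(c^2 + c) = c*(c - 1)*(c + 1)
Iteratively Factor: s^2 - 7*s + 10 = (s - 2)*(s - 5)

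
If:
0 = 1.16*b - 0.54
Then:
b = 0.47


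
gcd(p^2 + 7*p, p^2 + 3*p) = p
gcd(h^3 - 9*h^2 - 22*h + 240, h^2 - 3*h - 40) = h^2 - 3*h - 40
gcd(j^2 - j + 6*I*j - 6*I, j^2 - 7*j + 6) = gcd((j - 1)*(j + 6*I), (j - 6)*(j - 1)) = j - 1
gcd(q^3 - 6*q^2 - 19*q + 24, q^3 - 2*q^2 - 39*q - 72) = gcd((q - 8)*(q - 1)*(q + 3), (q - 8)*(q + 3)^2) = q^2 - 5*q - 24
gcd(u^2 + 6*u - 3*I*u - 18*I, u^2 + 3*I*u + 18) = u - 3*I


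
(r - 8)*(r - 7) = r^2 - 15*r + 56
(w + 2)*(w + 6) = w^2 + 8*w + 12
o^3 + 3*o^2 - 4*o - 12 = (o - 2)*(o + 2)*(o + 3)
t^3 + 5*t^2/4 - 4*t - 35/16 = (t - 7/4)*(t + 1/2)*(t + 5/2)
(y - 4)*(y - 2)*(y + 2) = y^3 - 4*y^2 - 4*y + 16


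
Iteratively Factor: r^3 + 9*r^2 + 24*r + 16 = (r + 4)*(r^2 + 5*r + 4) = (r + 4)^2*(r + 1)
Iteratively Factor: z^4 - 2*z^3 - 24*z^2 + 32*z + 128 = (z - 4)*(z^3 + 2*z^2 - 16*z - 32) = (z - 4)*(z + 2)*(z^2 - 16) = (z - 4)^2*(z + 2)*(z + 4)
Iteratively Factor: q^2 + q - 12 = (q - 3)*(q + 4)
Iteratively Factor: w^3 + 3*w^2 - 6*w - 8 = (w + 4)*(w^2 - w - 2) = (w + 1)*(w + 4)*(w - 2)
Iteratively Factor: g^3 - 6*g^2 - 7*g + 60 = (g + 3)*(g^2 - 9*g + 20) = (g - 5)*(g + 3)*(g - 4)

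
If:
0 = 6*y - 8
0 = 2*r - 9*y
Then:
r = 6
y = 4/3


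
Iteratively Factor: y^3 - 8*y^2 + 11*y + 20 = (y - 5)*(y^2 - 3*y - 4) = (y - 5)*(y + 1)*(y - 4)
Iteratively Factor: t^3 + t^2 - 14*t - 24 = (t + 3)*(t^2 - 2*t - 8) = (t + 2)*(t + 3)*(t - 4)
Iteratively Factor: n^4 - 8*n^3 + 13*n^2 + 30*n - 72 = (n - 4)*(n^3 - 4*n^2 - 3*n + 18) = (n - 4)*(n + 2)*(n^2 - 6*n + 9) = (n - 4)*(n - 3)*(n + 2)*(n - 3)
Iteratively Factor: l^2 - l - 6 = (l + 2)*(l - 3)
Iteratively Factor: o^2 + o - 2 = (o + 2)*(o - 1)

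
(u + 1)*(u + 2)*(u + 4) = u^3 + 7*u^2 + 14*u + 8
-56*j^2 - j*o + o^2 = (-8*j + o)*(7*j + o)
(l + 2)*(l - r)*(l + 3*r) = l^3 + 2*l^2*r + 2*l^2 - 3*l*r^2 + 4*l*r - 6*r^2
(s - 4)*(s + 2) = s^2 - 2*s - 8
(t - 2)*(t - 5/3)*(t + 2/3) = t^3 - 3*t^2 + 8*t/9 + 20/9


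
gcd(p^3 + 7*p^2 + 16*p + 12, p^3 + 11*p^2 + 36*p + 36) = p^2 + 5*p + 6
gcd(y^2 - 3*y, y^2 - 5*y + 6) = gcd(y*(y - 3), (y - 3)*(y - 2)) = y - 3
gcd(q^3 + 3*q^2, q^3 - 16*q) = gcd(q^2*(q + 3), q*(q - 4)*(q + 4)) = q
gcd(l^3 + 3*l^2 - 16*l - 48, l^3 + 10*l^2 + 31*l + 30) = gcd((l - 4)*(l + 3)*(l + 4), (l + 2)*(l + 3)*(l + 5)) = l + 3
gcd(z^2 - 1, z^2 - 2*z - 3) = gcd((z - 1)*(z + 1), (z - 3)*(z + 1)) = z + 1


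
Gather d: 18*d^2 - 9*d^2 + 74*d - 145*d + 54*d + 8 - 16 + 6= 9*d^2 - 17*d - 2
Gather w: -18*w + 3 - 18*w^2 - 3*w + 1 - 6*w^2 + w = -24*w^2 - 20*w + 4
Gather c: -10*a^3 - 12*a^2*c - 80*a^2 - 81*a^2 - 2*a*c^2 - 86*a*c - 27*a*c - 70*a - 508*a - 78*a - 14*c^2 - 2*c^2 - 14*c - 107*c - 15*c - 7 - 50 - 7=-10*a^3 - 161*a^2 - 656*a + c^2*(-2*a - 16) + c*(-12*a^2 - 113*a - 136) - 64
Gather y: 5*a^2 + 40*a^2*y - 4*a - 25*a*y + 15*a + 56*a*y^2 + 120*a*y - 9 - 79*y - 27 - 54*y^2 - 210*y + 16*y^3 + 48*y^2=5*a^2 + 11*a + 16*y^3 + y^2*(56*a - 6) + y*(40*a^2 + 95*a - 289) - 36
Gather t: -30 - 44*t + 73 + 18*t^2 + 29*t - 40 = 18*t^2 - 15*t + 3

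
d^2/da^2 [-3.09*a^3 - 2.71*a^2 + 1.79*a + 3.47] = -18.54*a - 5.42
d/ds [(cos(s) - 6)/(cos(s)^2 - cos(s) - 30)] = sin(s)/(cos(s) + 5)^2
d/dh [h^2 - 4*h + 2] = 2*h - 4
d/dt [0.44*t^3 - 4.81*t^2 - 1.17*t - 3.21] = 1.32*t^2 - 9.62*t - 1.17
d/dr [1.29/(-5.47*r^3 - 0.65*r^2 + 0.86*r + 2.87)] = (21.1689*r^2 + 1.677*r - 1.1094)/(5.47*r^3 + 0.65*r^2 - 0.86*r - 2.87)^2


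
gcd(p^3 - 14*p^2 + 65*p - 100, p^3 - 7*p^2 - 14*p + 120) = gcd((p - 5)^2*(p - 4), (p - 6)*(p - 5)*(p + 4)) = p - 5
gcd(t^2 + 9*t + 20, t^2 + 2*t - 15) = t + 5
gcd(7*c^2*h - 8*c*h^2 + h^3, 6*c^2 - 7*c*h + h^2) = c - h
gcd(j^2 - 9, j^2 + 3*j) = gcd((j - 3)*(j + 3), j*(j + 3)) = j + 3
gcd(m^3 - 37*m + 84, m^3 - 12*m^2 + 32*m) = m - 4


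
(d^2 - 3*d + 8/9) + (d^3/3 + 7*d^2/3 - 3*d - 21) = d^3/3 + 10*d^2/3 - 6*d - 181/9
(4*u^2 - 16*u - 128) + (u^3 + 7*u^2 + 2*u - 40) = u^3 + 11*u^2 - 14*u - 168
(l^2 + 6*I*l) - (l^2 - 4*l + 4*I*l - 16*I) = 4*l + 2*I*l + 16*I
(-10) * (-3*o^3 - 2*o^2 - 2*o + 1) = 30*o^3 + 20*o^2 + 20*o - 10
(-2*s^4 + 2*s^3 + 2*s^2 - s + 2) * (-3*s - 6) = 6*s^5 + 6*s^4 - 18*s^3 - 9*s^2 - 12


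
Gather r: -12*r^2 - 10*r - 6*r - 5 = -12*r^2 - 16*r - 5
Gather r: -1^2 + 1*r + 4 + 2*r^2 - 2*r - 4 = 2*r^2 - r - 1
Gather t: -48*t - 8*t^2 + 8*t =-8*t^2 - 40*t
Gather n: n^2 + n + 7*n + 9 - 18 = n^2 + 8*n - 9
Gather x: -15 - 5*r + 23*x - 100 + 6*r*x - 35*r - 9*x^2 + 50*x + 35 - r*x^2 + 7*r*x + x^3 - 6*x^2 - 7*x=-40*r + x^3 + x^2*(-r - 15) + x*(13*r + 66) - 80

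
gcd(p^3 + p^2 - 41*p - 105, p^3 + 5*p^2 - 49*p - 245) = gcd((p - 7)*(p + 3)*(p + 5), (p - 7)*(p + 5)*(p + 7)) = p^2 - 2*p - 35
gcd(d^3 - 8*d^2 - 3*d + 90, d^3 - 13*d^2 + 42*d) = d - 6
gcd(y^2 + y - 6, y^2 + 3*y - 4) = 1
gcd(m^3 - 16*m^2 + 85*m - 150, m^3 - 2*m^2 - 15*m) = m - 5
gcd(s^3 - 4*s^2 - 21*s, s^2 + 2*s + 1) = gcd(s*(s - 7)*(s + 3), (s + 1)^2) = 1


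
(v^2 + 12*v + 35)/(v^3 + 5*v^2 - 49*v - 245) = 1/(v - 7)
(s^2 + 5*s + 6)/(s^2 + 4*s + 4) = (s + 3)/(s + 2)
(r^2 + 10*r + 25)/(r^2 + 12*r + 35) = (r + 5)/(r + 7)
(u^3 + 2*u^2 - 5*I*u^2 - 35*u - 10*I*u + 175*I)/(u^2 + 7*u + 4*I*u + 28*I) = (u^2 - 5*u*(1 + I) + 25*I)/(u + 4*I)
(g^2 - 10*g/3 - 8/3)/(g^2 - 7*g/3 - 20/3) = (3*g + 2)/(3*g + 5)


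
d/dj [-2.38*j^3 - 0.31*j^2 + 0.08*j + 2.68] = -7.14*j^2 - 0.62*j + 0.08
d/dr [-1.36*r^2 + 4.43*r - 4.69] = 4.43 - 2.72*r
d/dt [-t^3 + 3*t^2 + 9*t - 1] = -3*t^2 + 6*t + 9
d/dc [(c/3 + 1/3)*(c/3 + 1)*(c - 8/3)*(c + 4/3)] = 4*c^3/9 + 8*c^2/9 - 106*c/81 - 164/81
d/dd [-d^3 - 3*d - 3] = -3*d^2 - 3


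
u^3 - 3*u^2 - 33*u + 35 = (u - 7)*(u - 1)*(u + 5)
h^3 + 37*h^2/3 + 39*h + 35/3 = (h + 1/3)*(h + 5)*(h + 7)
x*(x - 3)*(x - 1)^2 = x^4 - 5*x^3 + 7*x^2 - 3*x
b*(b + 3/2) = b^2 + 3*b/2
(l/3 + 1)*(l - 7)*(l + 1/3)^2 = l^4/3 - 10*l^3/9 - 212*l^2/27 - 130*l/27 - 7/9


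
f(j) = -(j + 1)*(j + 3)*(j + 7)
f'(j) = -(j + 1)*(j + 3) - (j + 1)*(j + 7) - (j + 3)*(j + 7)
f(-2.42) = 3.77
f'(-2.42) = 4.67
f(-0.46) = -8.97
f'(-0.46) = -21.51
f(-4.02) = -9.18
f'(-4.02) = 8.96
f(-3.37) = -3.18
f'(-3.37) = 9.07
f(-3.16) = -1.33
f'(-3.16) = 8.56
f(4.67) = -507.52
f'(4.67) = -199.17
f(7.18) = -1180.80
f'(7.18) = -343.62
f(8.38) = -1641.73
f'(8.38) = -426.03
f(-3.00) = 0.00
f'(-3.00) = 8.00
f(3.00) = -240.00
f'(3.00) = -124.00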